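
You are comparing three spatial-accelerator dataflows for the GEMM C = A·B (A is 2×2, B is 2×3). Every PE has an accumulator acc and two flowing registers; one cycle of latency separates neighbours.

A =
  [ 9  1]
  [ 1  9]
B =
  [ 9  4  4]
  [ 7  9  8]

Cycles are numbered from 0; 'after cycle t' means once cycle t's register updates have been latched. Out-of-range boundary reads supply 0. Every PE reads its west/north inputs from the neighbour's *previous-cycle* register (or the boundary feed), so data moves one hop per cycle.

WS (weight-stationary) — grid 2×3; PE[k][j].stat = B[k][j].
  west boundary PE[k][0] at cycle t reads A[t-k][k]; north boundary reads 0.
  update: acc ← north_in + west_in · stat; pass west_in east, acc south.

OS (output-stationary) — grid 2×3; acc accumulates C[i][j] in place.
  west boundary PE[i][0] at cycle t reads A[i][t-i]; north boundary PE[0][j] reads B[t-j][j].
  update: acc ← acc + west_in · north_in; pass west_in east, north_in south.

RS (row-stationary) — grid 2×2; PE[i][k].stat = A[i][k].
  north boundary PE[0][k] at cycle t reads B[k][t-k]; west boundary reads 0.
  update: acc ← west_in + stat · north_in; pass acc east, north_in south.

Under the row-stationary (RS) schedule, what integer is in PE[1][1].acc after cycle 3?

PE[1][1].acc = 85

RS on a 2×2 grid — tracing PE[1][1] and its feeders:
  after 0 — PE[0][1] acc=0, pass-E 0, pass-S 0
  after 0 — PE[1][0] acc=0, pass-E 0, pass-S 0
  after 0 — PE[1][1] acc=0, pass-E 0, pass-S 0
  after 1 — PE[0][1] acc=88, pass-E 88, pass-S 7
  after 1 — PE[1][0] acc=9, pass-E 9, pass-S 9
  after 1 — PE[1][1] acc=0, pass-E 0, pass-S 0
  after 2 — PE[0][1] acc=45, pass-E 45, pass-S 9
  after 2 — PE[1][0] acc=4, pass-E 4, pass-S 4
  after 2 — PE[1][1] acc=72, pass-E 72, pass-S 7
  after 3 — PE[0][1] acc=44, pass-E 44, pass-S 8
  after 3 — PE[1][0] acc=4, pass-E 4, pass-S 4
  after 3 — PE[1][1] acc=85, pass-E 85, pass-S 9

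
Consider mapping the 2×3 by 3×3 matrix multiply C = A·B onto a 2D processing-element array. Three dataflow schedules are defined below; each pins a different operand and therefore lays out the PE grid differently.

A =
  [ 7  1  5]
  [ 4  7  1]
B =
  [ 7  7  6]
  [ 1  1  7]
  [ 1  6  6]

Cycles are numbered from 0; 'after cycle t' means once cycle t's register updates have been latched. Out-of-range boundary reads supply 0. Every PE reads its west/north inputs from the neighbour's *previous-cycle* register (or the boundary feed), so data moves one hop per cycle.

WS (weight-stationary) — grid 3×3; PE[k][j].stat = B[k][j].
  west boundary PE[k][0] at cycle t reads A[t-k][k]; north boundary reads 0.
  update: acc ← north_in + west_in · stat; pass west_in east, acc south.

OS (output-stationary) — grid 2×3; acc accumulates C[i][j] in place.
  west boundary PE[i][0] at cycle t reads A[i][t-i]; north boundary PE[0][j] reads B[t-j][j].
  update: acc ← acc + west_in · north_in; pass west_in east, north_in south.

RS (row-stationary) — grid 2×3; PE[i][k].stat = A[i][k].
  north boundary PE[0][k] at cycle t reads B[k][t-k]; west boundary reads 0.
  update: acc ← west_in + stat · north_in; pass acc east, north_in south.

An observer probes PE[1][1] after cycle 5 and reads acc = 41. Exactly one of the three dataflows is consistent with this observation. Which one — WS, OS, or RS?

dataflow = OS

— WS: 3×3; PE[1][1] trace:
  0: (1,1).acc=0  regs=<0,0>
  1: (1,1).acc=0  regs=<0,0>
  2: (1,1).acc=50  regs=<1,50>
  3: (1,1).acc=35  regs=<7,35>
  4: (1,1).acc=0  regs=<0,0>
  5: (1,1).acc=0  regs=<0,0>
— OS: 2×3; PE[1][1] trace:
  0: (1,1).acc=0  regs=<0,0>
  1: (1,1).acc=0  regs=<0,0>
  2: (1,1).acc=28  regs=<4,7>
  3: (1,1).acc=35  regs=<7,1>
  4: (1,1).acc=41  regs=<1,6>
  5: (1,1).acc=41  regs=<0,0>
— RS: 2×3; PE[1][1] trace:
  0: (1,1).acc=0  regs=<0,0>
  1: (1,1).acc=0  regs=<0,0>
  2: (1,1).acc=35  regs=<35,1>
  3: (1,1).acc=35  regs=<35,1>
  4: (1,1).acc=73  regs=<73,7>
  5: (1,1).acc=0  regs=<0,0>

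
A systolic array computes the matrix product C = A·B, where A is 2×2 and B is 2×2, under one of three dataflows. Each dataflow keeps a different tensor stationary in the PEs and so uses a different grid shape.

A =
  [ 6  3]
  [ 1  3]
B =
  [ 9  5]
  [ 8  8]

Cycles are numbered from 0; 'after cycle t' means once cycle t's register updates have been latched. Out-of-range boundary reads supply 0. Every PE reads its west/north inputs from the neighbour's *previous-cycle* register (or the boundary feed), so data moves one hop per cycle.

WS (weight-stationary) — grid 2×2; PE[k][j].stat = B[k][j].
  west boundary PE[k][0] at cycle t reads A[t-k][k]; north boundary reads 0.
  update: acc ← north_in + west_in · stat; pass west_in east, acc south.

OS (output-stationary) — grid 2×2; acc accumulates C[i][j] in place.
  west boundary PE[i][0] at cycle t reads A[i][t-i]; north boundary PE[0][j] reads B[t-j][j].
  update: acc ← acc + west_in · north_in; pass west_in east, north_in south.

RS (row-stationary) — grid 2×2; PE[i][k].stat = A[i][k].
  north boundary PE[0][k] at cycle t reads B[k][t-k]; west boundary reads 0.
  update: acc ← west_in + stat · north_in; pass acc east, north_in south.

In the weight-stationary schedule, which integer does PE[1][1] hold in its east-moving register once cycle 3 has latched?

WS (2×2). Following PE[1][1] plus its west/north inputs:
  step 0 · PE0,1: acc=0; fwd→0 fwd↓0
  step 0 · PE1,0: acc=0; fwd→0 fwd↓0
  step 0 · PE1,1: acc=0; fwd→0 fwd↓0
  step 1 · PE0,1: acc=30; fwd→6 fwd↓30
  step 1 · PE1,0: acc=78; fwd→3 fwd↓78
  step 1 · PE1,1: acc=0; fwd→0 fwd↓0
  step 2 · PE0,1: acc=5; fwd→1 fwd↓5
  step 2 · PE1,0: acc=33; fwd→3 fwd↓33
  step 2 · PE1,1: acc=54; fwd→3 fwd↓54
  step 3 · PE0,1: acc=0; fwd→0 fwd↓0
  step 3 · PE1,0: acc=0; fwd→0 fwd↓0
  step 3 · PE1,1: acc=29; fwd→3 fwd↓29

register = 3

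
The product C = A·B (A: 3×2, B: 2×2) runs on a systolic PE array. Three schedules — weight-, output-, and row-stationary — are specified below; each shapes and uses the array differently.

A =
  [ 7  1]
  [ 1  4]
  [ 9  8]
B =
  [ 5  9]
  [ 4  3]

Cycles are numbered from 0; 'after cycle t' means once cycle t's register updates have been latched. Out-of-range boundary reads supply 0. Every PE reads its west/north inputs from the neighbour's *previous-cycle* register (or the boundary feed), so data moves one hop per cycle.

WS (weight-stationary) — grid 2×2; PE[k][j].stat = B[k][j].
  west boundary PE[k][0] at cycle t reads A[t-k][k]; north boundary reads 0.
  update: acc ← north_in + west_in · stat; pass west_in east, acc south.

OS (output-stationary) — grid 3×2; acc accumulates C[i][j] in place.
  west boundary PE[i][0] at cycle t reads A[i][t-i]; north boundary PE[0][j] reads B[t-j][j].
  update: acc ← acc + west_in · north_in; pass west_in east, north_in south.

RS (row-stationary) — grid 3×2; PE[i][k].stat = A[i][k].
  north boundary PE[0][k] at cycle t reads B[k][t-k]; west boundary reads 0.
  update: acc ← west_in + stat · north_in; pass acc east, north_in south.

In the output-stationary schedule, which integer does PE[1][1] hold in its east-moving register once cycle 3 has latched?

OS on a 3×2 grid — tracing PE[1][1] and its feeders:
  c0 r0c1: 0 / 0 / 0
  c0 r1c0: 0 / 0 / 0
  c0 r1c1: 0 / 0 / 0
  c1 r0c1: 63 / 7 / 9
  c1 r1c0: 5 / 1 / 5
  c1 r1c1: 0 / 0 / 0
  c2 r0c1: 66 / 1 / 3
  c2 r1c0: 21 / 4 / 4
  c2 r1c1: 9 / 1 / 9
  c3 r0c1: 66 / 0 / 0
  c3 r1c0: 21 / 0 / 0
  c3 r1c1: 21 / 4 / 3

register = 4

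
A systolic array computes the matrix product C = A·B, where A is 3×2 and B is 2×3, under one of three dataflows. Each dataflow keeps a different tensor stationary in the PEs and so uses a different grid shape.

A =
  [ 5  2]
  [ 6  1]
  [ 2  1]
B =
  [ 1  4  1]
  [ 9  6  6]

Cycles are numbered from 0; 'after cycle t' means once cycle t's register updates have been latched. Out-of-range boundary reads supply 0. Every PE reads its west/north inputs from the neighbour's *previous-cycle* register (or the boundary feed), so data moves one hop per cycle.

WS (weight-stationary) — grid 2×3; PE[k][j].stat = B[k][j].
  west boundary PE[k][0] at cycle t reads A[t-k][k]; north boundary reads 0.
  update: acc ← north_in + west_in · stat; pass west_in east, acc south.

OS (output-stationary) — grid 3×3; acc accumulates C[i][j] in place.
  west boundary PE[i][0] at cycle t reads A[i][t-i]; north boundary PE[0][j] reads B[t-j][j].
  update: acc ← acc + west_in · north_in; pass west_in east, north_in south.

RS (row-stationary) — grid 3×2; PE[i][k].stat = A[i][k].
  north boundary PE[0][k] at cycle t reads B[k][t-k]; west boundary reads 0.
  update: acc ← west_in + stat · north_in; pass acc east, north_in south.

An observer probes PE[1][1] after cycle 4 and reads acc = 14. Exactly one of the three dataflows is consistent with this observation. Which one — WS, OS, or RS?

dataflow = WS

WS (2×3 grid), PE[1][1]:
  0: (1,1).acc=0  regs=<0,0>
  1: (1,1).acc=0  regs=<0,0>
  2: (1,1).acc=32  regs=<2,32>
  3: (1,1).acc=30  regs=<1,30>
  4: (1,1).acc=14  regs=<1,14>
OS (3×3 grid), PE[1][1]:
  0: (1,1).acc=0  regs=<0,0>
  1: (1,1).acc=0  regs=<0,0>
  2: (1,1).acc=24  regs=<6,4>
  3: (1,1).acc=30  regs=<1,6>
  4: (1,1).acc=30  regs=<0,0>
RS (3×2 grid), PE[1][1]:
  0: (1,1).acc=0  regs=<0,0>
  1: (1,1).acc=0  regs=<0,0>
  2: (1,1).acc=15  regs=<15,9>
  3: (1,1).acc=30  regs=<30,6>
  4: (1,1).acc=12  regs=<12,6>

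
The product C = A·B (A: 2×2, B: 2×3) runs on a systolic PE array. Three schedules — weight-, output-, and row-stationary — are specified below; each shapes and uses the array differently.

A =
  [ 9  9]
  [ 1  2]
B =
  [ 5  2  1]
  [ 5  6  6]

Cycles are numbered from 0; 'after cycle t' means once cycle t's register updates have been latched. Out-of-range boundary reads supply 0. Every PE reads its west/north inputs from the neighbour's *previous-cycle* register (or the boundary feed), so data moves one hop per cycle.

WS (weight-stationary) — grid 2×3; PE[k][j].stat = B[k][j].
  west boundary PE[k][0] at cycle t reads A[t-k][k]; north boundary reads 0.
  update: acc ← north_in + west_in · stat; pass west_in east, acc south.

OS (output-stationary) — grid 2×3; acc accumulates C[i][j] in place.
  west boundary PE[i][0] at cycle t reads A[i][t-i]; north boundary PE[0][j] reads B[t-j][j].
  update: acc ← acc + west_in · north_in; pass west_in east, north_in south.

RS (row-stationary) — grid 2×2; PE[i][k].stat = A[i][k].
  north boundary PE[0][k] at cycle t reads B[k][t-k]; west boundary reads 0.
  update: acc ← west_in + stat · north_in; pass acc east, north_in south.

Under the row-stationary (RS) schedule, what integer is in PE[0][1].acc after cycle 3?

PE[0][1].acc = 63

Tracing RS — 2×2 array, target PE[0][1]:
  [0] (0,0) acc=45 (h:45 v:5)
  [0] (0,1) acc=0 (h:0 v:0)
  [1] (0,0) acc=18 (h:18 v:2)
  [1] (0,1) acc=90 (h:90 v:5)
  [2] (0,0) acc=9 (h:9 v:1)
  [2] (0,1) acc=72 (h:72 v:6)
  [3] (0,0) acc=0 (h:0 v:0)
  [3] (0,1) acc=63 (h:63 v:6)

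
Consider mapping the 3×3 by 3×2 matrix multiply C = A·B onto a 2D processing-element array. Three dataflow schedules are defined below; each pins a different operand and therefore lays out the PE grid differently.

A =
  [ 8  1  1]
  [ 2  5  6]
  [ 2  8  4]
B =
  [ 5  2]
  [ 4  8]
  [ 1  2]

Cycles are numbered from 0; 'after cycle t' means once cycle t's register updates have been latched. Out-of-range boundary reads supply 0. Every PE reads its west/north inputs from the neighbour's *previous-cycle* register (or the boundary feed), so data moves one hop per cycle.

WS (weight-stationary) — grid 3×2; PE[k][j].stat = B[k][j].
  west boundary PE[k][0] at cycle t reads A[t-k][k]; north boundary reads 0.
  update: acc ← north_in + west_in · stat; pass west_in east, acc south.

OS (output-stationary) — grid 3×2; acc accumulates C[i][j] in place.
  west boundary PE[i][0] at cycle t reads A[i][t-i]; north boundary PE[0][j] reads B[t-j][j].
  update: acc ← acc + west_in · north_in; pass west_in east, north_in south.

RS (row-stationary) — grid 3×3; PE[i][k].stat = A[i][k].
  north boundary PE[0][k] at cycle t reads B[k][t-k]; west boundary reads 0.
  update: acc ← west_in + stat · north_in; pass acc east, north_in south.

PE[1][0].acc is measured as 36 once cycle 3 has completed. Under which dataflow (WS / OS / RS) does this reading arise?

dataflow = OS

WS [3×2] PE[1][0] across cycles:
  cycle 0: PE[1][0] → acc 0, east 0, south 0
  cycle 1: PE[1][0] → acc 44, east 1, south 44
  cycle 2: PE[1][0] → acc 30, east 5, south 30
  cycle 3: PE[1][0] → acc 42, east 8, south 42
OS [3×2] PE[1][0] across cycles:
  cycle 0: PE[1][0] → acc 0, east 0, south 0
  cycle 1: PE[1][0] → acc 10, east 2, south 5
  cycle 2: PE[1][0] → acc 30, east 5, south 4
  cycle 3: PE[1][0] → acc 36, east 6, south 1
RS [3×3] PE[1][0] across cycles:
  cycle 0: PE[1][0] → acc 0, east 0, south 0
  cycle 1: PE[1][0] → acc 10, east 10, south 5
  cycle 2: PE[1][0] → acc 4, east 4, south 2
  cycle 3: PE[1][0] → acc 0, east 0, south 0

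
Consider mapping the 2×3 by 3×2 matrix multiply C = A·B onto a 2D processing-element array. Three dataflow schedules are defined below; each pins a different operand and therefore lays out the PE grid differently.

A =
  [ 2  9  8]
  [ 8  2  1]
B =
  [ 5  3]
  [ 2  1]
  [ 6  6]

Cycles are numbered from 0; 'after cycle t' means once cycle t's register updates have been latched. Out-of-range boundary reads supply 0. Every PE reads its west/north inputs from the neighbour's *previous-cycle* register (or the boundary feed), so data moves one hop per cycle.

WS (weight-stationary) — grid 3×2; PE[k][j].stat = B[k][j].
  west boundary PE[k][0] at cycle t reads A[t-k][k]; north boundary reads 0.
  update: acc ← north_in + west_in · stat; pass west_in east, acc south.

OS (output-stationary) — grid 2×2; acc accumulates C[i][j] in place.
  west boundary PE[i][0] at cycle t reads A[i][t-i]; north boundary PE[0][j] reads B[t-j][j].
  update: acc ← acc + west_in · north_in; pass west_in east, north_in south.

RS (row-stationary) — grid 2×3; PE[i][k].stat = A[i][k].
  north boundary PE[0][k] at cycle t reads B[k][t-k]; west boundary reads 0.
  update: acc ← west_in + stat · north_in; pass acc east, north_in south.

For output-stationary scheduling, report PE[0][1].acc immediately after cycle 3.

PE[0][1].acc = 63

Tracing OS — 2×2 array, target PE[0][1]:
  [0] (0,0) acc=10 (h:2 v:5)
  [0] (0,1) acc=0 (h:0 v:0)
  [1] (0,0) acc=28 (h:9 v:2)
  [1] (0,1) acc=6 (h:2 v:3)
  [2] (0,0) acc=76 (h:8 v:6)
  [2] (0,1) acc=15 (h:9 v:1)
  [3] (0,0) acc=76 (h:0 v:0)
  [3] (0,1) acc=63 (h:8 v:6)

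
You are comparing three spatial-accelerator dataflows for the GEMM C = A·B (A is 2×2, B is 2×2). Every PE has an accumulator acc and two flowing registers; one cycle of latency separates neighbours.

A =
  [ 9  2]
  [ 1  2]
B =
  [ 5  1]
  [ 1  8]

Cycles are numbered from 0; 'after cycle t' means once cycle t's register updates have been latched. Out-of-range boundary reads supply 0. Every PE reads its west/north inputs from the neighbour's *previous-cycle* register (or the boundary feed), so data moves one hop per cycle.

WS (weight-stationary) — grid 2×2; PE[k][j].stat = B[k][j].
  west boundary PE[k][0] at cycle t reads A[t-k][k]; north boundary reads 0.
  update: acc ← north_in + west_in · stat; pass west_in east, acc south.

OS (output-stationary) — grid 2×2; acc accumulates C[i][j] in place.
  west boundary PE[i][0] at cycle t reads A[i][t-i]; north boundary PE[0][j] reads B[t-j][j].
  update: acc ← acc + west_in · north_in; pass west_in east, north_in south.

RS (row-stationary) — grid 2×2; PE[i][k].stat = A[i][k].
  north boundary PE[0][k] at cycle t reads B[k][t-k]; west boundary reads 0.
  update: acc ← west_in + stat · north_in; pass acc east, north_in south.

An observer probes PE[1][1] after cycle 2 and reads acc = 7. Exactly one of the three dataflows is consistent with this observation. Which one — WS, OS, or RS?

— WS: 2×2; PE[1][1] trace:
  [0] (1,1) acc=0 (h:0 v:0)
  [1] (1,1) acc=0 (h:0 v:0)
  [2] (1,1) acc=25 (h:2 v:25)
— OS: 2×2; PE[1][1] trace:
  [0] (1,1) acc=0 (h:0 v:0)
  [1] (1,1) acc=0 (h:0 v:0)
  [2] (1,1) acc=1 (h:1 v:1)
— RS: 2×2; PE[1][1] trace:
  [0] (1,1) acc=0 (h:0 v:0)
  [1] (1,1) acc=0 (h:0 v:0)
  [2] (1,1) acc=7 (h:7 v:1)

dataflow = RS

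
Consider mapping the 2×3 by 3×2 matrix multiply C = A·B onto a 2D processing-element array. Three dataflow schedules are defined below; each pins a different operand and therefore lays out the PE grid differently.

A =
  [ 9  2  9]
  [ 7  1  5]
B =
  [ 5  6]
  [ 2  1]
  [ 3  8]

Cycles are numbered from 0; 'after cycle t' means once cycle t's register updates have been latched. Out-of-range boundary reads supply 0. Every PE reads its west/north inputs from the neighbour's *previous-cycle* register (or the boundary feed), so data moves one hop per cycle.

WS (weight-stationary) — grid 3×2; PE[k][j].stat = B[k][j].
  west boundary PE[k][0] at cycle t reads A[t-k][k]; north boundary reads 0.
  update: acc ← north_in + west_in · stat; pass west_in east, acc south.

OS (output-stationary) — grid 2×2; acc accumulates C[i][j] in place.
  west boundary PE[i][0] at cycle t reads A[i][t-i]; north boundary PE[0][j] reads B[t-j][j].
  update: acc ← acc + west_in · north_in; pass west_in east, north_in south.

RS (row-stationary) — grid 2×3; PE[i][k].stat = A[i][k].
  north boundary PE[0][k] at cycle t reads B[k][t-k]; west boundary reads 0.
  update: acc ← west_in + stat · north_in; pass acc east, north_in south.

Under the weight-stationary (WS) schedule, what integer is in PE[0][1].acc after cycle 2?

Tracing WS — 3×2 array, target PE[0][1]:
  step 0 · PE0,0: acc=45; fwd→9 fwd↓45
  step 0 · PE0,1: acc=0; fwd→0 fwd↓0
  step 1 · PE0,0: acc=35; fwd→7 fwd↓35
  step 1 · PE0,1: acc=54; fwd→9 fwd↓54
  step 2 · PE0,0: acc=0; fwd→0 fwd↓0
  step 2 · PE0,1: acc=42; fwd→7 fwd↓42

PE[0][1].acc = 42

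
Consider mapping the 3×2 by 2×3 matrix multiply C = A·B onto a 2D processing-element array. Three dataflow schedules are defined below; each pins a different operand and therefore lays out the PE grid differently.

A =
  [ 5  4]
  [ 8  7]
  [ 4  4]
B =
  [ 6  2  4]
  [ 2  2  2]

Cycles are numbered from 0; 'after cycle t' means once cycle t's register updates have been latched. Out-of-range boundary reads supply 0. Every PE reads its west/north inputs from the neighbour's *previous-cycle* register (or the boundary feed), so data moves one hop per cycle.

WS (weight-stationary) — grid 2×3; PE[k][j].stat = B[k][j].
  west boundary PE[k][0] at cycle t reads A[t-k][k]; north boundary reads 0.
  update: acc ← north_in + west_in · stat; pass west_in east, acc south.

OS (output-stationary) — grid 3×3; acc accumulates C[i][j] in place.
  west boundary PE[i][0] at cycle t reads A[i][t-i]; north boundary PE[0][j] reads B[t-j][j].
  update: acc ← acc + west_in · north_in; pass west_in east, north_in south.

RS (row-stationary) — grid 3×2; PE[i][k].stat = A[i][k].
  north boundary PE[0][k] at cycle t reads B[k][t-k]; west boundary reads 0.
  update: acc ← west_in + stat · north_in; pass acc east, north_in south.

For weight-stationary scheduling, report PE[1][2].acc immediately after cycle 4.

PE[1][2].acc = 46

WS (2×3). Following PE[1][2] plus its west/north inputs:
  c0 r0c2: 0 / 0 / 0
  c0 r1c1: 0 / 0 / 0
  c0 r1c2: 0 / 0 / 0
  c1 r0c2: 0 / 0 / 0
  c1 r1c1: 0 / 0 / 0
  c1 r1c2: 0 / 0 / 0
  c2 r0c2: 20 / 5 / 20
  c2 r1c1: 18 / 4 / 18
  c2 r1c2: 0 / 0 / 0
  c3 r0c2: 32 / 8 / 32
  c3 r1c1: 30 / 7 / 30
  c3 r1c2: 28 / 4 / 28
  c4 r0c2: 16 / 4 / 16
  c4 r1c1: 16 / 4 / 16
  c4 r1c2: 46 / 7 / 46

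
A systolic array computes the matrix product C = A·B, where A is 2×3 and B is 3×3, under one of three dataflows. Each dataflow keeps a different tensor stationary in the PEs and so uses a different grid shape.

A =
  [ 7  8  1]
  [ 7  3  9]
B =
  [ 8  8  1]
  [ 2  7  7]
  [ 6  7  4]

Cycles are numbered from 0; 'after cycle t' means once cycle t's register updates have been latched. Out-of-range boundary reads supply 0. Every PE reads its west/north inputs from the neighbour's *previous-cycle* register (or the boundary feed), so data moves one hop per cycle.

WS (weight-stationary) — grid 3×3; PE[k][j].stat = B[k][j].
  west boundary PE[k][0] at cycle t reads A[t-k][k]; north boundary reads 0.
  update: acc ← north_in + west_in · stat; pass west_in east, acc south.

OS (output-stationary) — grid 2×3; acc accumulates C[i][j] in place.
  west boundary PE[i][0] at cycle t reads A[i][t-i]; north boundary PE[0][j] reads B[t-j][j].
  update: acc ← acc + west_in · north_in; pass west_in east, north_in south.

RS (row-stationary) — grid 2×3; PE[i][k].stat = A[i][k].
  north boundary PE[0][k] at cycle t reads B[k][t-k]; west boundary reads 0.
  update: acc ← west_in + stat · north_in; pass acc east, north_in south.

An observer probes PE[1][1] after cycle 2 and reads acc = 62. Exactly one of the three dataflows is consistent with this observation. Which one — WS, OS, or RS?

dataflow = RS

— WS: 3×3; PE[1][1] trace:
  0: (1,1).acc=0  regs=<0,0>
  1: (1,1).acc=0  regs=<0,0>
  2: (1,1).acc=112  regs=<8,112>
— OS: 2×3; PE[1][1] trace:
  0: (1,1).acc=0  regs=<0,0>
  1: (1,1).acc=0  regs=<0,0>
  2: (1,1).acc=56  regs=<7,8>
— RS: 2×3; PE[1][1] trace:
  0: (1,1).acc=0  regs=<0,0>
  1: (1,1).acc=0  regs=<0,0>
  2: (1,1).acc=62  regs=<62,2>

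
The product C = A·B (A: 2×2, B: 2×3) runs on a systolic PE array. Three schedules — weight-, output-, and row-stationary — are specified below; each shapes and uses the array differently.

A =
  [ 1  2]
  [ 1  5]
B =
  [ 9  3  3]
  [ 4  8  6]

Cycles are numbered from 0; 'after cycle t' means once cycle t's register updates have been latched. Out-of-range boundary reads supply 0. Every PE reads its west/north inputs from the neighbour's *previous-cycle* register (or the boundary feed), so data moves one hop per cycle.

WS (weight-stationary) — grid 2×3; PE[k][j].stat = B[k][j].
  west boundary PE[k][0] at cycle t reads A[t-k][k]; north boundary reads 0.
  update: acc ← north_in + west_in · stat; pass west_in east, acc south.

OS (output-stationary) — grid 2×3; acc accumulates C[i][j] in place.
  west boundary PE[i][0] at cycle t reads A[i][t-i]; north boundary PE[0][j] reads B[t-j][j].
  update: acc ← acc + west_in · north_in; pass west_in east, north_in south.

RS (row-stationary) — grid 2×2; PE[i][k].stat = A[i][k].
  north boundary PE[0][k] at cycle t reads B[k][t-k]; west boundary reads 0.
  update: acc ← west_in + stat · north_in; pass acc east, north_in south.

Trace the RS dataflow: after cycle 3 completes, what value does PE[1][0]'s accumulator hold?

PE[1][0].acc = 3

RS on a 2×2 grid — tracing PE[1][0] and its feeders:
  step 0 · PE0,0: acc=9; fwd→9 fwd↓9
  step 0 · PE1,0: acc=0; fwd→0 fwd↓0
  step 1 · PE0,0: acc=3; fwd→3 fwd↓3
  step 1 · PE1,0: acc=9; fwd→9 fwd↓9
  step 2 · PE0,0: acc=3; fwd→3 fwd↓3
  step 2 · PE1,0: acc=3; fwd→3 fwd↓3
  step 3 · PE0,0: acc=0; fwd→0 fwd↓0
  step 3 · PE1,0: acc=3; fwd→3 fwd↓3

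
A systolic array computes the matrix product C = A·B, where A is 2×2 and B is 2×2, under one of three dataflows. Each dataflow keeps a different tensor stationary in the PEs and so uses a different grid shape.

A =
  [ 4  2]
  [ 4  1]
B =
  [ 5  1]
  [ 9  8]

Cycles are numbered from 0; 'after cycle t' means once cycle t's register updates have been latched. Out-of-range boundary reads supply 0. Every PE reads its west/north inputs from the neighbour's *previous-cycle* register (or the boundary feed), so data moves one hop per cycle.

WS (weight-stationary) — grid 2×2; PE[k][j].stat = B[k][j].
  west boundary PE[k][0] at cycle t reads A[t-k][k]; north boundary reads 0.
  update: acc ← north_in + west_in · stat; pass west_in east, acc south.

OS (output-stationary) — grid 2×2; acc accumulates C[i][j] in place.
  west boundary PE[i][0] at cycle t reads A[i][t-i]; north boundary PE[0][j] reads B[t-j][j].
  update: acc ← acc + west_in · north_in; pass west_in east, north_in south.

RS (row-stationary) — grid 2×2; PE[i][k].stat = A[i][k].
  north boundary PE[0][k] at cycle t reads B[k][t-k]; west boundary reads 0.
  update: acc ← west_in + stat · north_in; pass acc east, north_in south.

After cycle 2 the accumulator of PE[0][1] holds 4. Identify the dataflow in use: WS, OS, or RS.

dataflow = WS

— WS: 2×2; PE[0][1] trace:
  cycle 0: PE[0][1] → acc 0, east 0, south 0
  cycle 1: PE[0][1] → acc 4, east 4, south 4
  cycle 2: PE[0][1] → acc 4, east 4, south 4
— OS: 2×2; PE[0][1] trace:
  cycle 0: PE[0][1] → acc 0, east 0, south 0
  cycle 1: PE[0][1] → acc 4, east 4, south 1
  cycle 2: PE[0][1] → acc 20, east 2, south 8
— RS: 2×2; PE[0][1] trace:
  cycle 0: PE[0][1] → acc 0, east 0, south 0
  cycle 1: PE[0][1] → acc 38, east 38, south 9
  cycle 2: PE[0][1] → acc 20, east 20, south 8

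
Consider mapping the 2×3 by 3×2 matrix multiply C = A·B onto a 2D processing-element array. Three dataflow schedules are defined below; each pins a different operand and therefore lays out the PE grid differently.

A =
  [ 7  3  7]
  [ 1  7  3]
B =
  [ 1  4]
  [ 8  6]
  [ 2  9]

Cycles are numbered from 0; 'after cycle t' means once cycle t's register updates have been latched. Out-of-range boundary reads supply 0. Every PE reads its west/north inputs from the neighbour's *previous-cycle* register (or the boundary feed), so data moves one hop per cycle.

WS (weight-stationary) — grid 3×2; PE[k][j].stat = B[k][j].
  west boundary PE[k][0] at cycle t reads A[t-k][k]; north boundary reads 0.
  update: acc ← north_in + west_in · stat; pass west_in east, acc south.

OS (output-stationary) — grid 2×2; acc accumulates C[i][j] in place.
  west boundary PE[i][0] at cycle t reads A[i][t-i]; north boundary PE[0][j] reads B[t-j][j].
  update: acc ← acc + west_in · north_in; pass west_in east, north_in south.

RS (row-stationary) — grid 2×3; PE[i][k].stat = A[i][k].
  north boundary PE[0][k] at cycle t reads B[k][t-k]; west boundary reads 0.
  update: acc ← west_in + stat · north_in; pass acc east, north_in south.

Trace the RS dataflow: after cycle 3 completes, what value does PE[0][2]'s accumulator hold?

Tracing RS — 2×3 array, target PE[0][2]:
  [0] (0,1) acc=0 (h:0 v:0)
  [0] (0,2) acc=0 (h:0 v:0)
  [1] (0,1) acc=31 (h:31 v:8)
  [1] (0,2) acc=0 (h:0 v:0)
  [2] (0,1) acc=46 (h:46 v:6)
  [2] (0,2) acc=45 (h:45 v:2)
  [3] (0,1) acc=0 (h:0 v:0)
  [3] (0,2) acc=109 (h:109 v:9)

PE[0][2].acc = 109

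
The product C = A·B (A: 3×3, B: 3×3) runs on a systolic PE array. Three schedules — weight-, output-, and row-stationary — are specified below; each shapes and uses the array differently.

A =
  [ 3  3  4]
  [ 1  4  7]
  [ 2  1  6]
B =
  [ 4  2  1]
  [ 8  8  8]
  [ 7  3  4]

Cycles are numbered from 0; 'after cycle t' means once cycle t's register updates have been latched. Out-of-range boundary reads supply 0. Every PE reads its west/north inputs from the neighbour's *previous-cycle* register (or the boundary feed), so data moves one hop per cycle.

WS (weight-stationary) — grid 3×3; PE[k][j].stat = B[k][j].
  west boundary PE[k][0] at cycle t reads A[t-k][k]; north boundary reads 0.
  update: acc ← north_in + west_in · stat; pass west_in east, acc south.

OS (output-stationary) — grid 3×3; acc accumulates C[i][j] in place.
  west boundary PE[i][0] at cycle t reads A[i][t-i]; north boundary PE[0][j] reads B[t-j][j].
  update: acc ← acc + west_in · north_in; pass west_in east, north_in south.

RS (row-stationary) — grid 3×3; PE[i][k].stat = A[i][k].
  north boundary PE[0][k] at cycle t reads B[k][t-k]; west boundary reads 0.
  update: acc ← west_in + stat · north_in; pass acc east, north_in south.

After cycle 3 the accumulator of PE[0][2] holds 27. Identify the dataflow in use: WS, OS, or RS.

Under WS (3×3), PE[0][2]:
  0: (0,2).acc=0  regs=<0,0>
  1: (0,2).acc=0  regs=<0,0>
  2: (0,2).acc=3  regs=<3,3>
  3: (0,2).acc=1  regs=<1,1>
Under OS (3×3), PE[0][2]:
  0: (0,2).acc=0  regs=<0,0>
  1: (0,2).acc=0  regs=<0,0>
  2: (0,2).acc=3  regs=<3,1>
  3: (0,2).acc=27  regs=<3,8>
Under RS (3×3), PE[0][2]:
  0: (0,2).acc=0  regs=<0,0>
  1: (0,2).acc=0  regs=<0,0>
  2: (0,2).acc=64  regs=<64,7>
  3: (0,2).acc=42  regs=<42,3>

dataflow = OS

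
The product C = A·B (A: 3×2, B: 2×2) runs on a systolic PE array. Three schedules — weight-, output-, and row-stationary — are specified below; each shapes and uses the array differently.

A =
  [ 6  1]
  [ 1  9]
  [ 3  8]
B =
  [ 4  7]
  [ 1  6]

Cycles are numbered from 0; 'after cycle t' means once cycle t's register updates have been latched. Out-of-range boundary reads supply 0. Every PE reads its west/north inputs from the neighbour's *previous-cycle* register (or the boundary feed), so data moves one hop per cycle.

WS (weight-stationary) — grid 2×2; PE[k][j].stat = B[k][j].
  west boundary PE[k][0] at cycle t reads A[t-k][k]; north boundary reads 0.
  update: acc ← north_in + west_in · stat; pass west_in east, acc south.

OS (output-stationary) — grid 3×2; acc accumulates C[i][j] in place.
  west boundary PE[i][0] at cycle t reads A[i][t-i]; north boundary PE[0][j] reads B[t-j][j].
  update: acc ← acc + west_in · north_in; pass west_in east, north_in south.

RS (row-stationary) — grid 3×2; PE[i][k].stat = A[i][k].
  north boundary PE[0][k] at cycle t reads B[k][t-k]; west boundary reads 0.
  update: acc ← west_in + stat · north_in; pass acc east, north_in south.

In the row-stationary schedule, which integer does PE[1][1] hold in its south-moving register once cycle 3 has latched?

RS on a 3×2 grid — tracing PE[1][1] and its feeders:
  [0] (0,1) acc=0 (h:0 v:0)
  [0] (1,0) acc=0 (h:0 v:0)
  [0] (1,1) acc=0 (h:0 v:0)
  [1] (0,1) acc=25 (h:25 v:1)
  [1] (1,0) acc=4 (h:4 v:4)
  [1] (1,1) acc=0 (h:0 v:0)
  [2] (0,1) acc=48 (h:48 v:6)
  [2] (1,0) acc=7 (h:7 v:7)
  [2] (1,1) acc=13 (h:13 v:1)
  [3] (0,1) acc=0 (h:0 v:0)
  [3] (1,0) acc=0 (h:0 v:0)
  [3] (1,1) acc=61 (h:61 v:6)

register = 6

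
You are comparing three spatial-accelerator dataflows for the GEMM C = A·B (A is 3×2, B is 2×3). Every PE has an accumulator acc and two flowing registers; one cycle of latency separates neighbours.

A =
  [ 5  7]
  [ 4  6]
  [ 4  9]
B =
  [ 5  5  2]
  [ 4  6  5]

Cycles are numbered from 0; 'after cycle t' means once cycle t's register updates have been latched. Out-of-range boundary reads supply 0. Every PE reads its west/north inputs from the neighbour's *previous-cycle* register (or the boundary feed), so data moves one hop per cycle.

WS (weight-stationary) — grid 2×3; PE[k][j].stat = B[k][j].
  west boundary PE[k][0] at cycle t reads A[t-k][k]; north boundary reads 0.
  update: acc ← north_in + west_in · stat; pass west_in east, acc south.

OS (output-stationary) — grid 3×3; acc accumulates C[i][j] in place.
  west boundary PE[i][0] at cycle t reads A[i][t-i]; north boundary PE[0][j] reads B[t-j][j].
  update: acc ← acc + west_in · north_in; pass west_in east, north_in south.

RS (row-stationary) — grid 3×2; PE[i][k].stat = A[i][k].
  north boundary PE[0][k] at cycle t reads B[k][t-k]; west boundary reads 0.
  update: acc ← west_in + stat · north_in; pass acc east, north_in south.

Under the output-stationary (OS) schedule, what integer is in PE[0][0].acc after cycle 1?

PE[0][0].acc = 53

OS on a 3×3 grid — tracing PE[0][0] and its feeders:
  [0] (0,0) acc=25 (h:5 v:5)
  [1] (0,0) acc=53 (h:7 v:4)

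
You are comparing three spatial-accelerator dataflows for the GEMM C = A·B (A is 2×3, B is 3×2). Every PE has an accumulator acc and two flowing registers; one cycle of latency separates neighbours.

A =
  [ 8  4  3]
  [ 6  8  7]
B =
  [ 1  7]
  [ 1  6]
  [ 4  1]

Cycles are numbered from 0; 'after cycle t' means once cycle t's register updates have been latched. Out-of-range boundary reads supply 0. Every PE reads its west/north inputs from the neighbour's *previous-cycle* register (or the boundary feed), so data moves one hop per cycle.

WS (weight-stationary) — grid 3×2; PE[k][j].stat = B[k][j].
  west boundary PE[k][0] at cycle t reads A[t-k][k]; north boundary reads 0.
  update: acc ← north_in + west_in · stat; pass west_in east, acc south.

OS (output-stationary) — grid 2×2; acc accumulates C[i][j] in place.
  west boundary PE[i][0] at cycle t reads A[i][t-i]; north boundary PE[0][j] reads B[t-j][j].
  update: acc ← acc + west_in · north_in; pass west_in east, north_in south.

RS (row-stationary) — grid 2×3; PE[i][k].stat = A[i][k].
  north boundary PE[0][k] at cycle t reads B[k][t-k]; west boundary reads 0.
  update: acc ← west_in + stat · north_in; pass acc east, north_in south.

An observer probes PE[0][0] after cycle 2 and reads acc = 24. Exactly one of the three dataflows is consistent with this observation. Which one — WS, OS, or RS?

dataflow = OS

— WS: 3×2; PE[0][0] trace:
  step 0 · PE0,0: acc=8; fwd→8 fwd↓8
  step 1 · PE0,0: acc=6; fwd→6 fwd↓6
  step 2 · PE0,0: acc=0; fwd→0 fwd↓0
— OS: 2×2; PE[0][0] trace:
  step 0 · PE0,0: acc=8; fwd→8 fwd↓1
  step 1 · PE0,0: acc=12; fwd→4 fwd↓1
  step 2 · PE0,0: acc=24; fwd→3 fwd↓4
— RS: 2×3; PE[0][0] trace:
  step 0 · PE0,0: acc=8; fwd→8 fwd↓1
  step 1 · PE0,0: acc=56; fwd→56 fwd↓7
  step 2 · PE0,0: acc=0; fwd→0 fwd↓0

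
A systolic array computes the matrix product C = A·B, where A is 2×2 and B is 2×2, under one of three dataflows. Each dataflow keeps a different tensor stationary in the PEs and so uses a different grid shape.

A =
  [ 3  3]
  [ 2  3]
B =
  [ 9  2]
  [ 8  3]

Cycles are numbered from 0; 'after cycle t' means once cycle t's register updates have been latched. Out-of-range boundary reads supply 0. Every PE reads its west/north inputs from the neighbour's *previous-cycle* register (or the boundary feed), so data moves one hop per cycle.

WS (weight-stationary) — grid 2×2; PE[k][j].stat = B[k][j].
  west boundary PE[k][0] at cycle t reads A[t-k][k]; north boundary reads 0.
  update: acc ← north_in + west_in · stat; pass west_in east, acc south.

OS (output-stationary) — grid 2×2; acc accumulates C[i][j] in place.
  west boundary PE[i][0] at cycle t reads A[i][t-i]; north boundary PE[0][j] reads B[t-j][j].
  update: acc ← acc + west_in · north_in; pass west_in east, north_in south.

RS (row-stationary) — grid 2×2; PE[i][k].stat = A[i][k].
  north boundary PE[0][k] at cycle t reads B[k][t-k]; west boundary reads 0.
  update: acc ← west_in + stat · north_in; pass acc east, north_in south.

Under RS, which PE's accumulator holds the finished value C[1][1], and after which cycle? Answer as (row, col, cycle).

(row, col, cycle) = (1, 1, 3)

RS — PE[1][1] is where C[1][1] collects:
  [0] (1,1) acc=0 (h:0 v:0)
  [1] (1,1) acc=0 (h:0 v:0)
  [2] (1,1) acc=42 (h:42 v:8)
  [3] (1,1) acc=13 (h:13 v:3)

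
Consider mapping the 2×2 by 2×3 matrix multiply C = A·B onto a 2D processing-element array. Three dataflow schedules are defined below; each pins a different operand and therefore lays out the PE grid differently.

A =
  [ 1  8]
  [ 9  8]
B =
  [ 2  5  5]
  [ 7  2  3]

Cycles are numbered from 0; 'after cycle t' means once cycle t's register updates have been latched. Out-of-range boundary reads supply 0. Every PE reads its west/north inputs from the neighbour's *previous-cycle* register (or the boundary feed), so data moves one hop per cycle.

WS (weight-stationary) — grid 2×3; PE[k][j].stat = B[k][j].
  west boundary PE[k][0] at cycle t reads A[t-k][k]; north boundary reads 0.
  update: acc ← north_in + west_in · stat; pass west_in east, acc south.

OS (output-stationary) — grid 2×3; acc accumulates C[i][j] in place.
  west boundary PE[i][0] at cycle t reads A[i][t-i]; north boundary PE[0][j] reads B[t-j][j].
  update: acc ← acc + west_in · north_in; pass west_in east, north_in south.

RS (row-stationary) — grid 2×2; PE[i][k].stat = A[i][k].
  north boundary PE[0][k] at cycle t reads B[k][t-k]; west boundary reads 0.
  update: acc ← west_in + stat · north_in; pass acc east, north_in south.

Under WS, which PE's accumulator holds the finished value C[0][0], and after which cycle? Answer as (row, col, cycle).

(row, col, cycle) = (1, 0, 1)

WS — PE[1][0] is where C[0][0] collects:
  c0 r1c0: 0 / 0 / 0
  c1 r1c0: 58 / 8 / 58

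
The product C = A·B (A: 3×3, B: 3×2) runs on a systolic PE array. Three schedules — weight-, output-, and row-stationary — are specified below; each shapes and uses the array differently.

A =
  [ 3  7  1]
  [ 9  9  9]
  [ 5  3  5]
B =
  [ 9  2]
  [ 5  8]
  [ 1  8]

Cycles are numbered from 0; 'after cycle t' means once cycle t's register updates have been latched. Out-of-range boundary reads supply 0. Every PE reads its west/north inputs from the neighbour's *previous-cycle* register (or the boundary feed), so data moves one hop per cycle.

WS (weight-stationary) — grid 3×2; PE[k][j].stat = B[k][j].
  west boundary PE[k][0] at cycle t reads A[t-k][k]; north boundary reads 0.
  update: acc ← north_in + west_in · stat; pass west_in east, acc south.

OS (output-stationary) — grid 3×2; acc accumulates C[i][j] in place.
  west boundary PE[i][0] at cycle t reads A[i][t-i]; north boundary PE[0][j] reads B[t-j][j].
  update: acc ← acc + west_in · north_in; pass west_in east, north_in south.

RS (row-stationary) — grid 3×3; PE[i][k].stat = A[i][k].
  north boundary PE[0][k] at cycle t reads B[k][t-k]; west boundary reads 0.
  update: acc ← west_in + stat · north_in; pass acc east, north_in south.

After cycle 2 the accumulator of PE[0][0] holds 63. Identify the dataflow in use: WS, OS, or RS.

WS (3×2 grid), PE[0][0]:
  cycle 0: PE[0][0] → acc 27, east 3, south 27
  cycle 1: PE[0][0] → acc 81, east 9, south 81
  cycle 2: PE[0][0] → acc 45, east 5, south 45
OS (3×2 grid), PE[0][0]:
  cycle 0: PE[0][0] → acc 27, east 3, south 9
  cycle 1: PE[0][0] → acc 62, east 7, south 5
  cycle 2: PE[0][0] → acc 63, east 1, south 1
RS (3×3 grid), PE[0][0]:
  cycle 0: PE[0][0] → acc 27, east 27, south 9
  cycle 1: PE[0][0] → acc 6, east 6, south 2
  cycle 2: PE[0][0] → acc 0, east 0, south 0

dataflow = OS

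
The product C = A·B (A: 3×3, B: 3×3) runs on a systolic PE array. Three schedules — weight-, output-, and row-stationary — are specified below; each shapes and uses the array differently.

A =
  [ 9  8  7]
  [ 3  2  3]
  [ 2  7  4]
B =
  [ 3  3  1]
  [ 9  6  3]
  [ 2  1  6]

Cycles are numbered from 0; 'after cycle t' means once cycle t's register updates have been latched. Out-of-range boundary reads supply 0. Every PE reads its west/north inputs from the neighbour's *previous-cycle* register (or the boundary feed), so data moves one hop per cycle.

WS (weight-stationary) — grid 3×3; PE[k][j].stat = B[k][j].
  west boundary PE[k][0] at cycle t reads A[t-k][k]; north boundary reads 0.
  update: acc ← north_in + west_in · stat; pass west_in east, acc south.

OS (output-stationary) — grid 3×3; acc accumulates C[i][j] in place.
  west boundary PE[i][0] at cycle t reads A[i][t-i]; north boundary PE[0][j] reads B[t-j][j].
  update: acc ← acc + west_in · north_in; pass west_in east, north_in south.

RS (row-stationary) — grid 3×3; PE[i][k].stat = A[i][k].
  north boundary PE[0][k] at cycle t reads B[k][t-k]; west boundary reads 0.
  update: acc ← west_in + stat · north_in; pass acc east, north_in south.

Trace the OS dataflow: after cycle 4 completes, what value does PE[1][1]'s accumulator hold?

OS (3×3). Following PE[1][1] plus its west/north inputs:
  t=0 PE[0][1]: acc=0 h=0 v=0
  t=0 PE[1][0]: acc=0 h=0 v=0
  t=0 PE[1][1]: acc=0 h=0 v=0
  t=1 PE[0][1]: acc=27 h=9 v=3
  t=1 PE[1][0]: acc=9 h=3 v=3
  t=1 PE[1][1]: acc=0 h=0 v=0
  t=2 PE[0][1]: acc=75 h=8 v=6
  t=2 PE[1][0]: acc=27 h=2 v=9
  t=2 PE[1][1]: acc=9 h=3 v=3
  t=3 PE[0][1]: acc=82 h=7 v=1
  t=3 PE[1][0]: acc=33 h=3 v=2
  t=3 PE[1][1]: acc=21 h=2 v=6
  t=4 PE[0][1]: acc=82 h=0 v=0
  t=4 PE[1][0]: acc=33 h=0 v=0
  t=4 PE[1][1]: acc=24 h=3 v=1

PE[1][1].acc = 24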